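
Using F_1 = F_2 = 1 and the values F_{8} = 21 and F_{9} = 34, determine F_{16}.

987

By the doubling identity F_{2k} = F_k(2F_{k+1} − F_k): F_{16} = 21·(2·34 − 21) = 21·47 = 987.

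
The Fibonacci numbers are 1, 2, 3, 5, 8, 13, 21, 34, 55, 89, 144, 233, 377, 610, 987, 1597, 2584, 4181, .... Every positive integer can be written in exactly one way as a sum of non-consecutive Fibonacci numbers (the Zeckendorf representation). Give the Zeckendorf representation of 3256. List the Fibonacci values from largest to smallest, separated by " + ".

2584 + 610 + 55 + 5 + 2

Greedily peel off the largest Fibonacci term at each step:
subtract 2584 from 3256: 672 remains
subtract 610 from 672: 62 remains
subtract 55 from 62: 7 remains
subtract 5 from 7: 2 remains
subtract 2 from 2: 0 remains
So 3256 = 2584 + 610 + 55 + 5 + 2, with no two terms consecutive in the sequence.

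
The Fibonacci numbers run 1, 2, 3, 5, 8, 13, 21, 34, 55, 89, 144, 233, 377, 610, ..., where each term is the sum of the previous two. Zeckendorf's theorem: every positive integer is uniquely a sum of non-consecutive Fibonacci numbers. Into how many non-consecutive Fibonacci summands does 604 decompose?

6

Greedy algorithm:
take 377 (≤ 604); 604 − 377 = 227
take 144 (≤ 227); 227 − 144 = 83
take 55 (≤ 83); 83 − 55 = 28
take 21 (≤ 28); 28 − 21 = 7
take 5 (≤ 7); 7 − 5 = 2
take 2 (≤ 2); 2 − 2 = 0
604 = 377 + 144 + 55 + 21 + 5 + 2, which has 6 terms.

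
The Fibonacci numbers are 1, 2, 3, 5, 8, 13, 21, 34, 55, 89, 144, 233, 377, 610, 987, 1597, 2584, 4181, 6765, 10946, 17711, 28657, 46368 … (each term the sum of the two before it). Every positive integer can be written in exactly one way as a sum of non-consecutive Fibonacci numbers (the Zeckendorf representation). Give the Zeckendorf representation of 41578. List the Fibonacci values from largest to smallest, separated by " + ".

Greedily peel off the largest Fibonacci term at each step:
28657 ≤ 41578 < 46368, so take 28657; remainder 12921
10946 ≤ 12921 < 17711, so take 10946; remainder 1975
1597 ≤ 1975 < 2584, so take 1597; remainder 378
377 ≤ 378 < 610, so take 377; remainder 1
1 ≤ 1 < 2, so take 1; remainder 0
So 41578 = 28657 + 10946 + 1597 + 377 + 1, with no two terms consecutive in the sequence.

28657 + 10946 + 1597 + 377 + 1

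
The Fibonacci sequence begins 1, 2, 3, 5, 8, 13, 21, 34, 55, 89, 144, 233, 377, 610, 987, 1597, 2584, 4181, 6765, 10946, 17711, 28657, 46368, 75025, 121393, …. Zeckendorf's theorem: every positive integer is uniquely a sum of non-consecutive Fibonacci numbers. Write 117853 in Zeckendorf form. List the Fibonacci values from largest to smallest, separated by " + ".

117853: greatest Fibonacci not exceeding it is 75025, leaving 42828
42828: greatest Fibonacci not exceeding it is 28657, leaving 14171
14171: greatest Fibonacci not exceeding it is 10946, leaving 3225
3225: greatest Fibonacci not exceeding it is 2584, leaving 641
641: greatest Fibonacci not exceeding it is 610, leaving 31
31: greatest Fibonacci not exceeding it is 21, leaving 10
10: greatest Fibonacci not exceeding it is 8, leaving 2
2: greatest Fibonacci not exceeding it is 2, leaving 0
So 117853 = 75025 + 28657 + 10946 + 2584 + 610 + 21 + 8 + 2, with no two terms consecutive in the sequence.

75025 + 28657 + 10946 + 2584 + 610 + 21 + 8 + 2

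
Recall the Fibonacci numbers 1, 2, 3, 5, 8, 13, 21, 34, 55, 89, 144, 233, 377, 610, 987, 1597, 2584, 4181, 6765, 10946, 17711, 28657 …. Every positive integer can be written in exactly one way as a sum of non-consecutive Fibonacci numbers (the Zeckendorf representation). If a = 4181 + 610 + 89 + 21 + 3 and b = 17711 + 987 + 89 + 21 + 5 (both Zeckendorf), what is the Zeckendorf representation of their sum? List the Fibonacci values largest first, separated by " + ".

The two numbers are 4904 and 18813, so their sum is 23717.
take 17711 (≤ 23717); 23717 − 17711 = 6006
take 4181 (≤ 6006); 6006 − 4181 = 1825
take 1597 (≤ 1825); 1825 − 1597 = 228
take 144 (≤ 228); 228 − 144 = 84
take 55 (≤ 84); 84 − 55 = 29
take 21 (≤ 29); 29 − 21 = 8
take 8 (≤ 8); 8 − 8 = 0

17711 + 4181 + 1597 + 144 + 55 + 21 + 8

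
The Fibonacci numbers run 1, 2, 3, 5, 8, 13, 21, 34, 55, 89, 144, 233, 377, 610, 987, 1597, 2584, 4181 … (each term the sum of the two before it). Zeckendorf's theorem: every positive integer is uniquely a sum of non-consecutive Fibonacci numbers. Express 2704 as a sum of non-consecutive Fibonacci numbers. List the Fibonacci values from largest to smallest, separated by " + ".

2584 + 89 + 21 + 8 + 2

Greedily peel off the largest Fibonacci term at each step:
2704 − 2584 = 120
120 − 89 = 31
31 − 21 = 10
10 − 8 = 2
2 − 2 = 0
So 2704 = 2584 + 89 + 21 + 8 + 2, with no two terms consecutive in the sequence.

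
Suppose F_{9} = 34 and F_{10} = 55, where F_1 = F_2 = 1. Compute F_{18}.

2584

By the doubling identity F_{2k} = F_k(2F_{k+1} − F_k): F_{18} = 34·(2·55 − 34) = 34·76 = 2584.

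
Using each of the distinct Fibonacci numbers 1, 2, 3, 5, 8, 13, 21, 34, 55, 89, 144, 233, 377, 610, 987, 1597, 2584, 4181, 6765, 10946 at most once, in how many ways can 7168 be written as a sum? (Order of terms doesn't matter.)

52

Starting from the Zeckendorf form and repeatedly splitting a term F_k into F_{k−1} + F_{k−2} (when neither is already used) reaches every representation.
7168 = 6765+377+21+5 = 6765+377+21+3+2 = 6765+377+13+8+5 = … (49 more), for 52 in all.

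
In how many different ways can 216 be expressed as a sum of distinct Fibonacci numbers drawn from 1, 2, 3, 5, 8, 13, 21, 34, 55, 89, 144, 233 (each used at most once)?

216 = 144+55+13+3+1 = 144+55+8+5+3+1 = 144+34+21+13+3+1 = 144+34+21+8+5+3+1 = 89+55+34+21+13+3+1 = … (1 more), for 6 in all.

6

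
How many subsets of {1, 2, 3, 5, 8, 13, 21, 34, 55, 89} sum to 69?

6

Starting from the Zeckendorf form and repeatedly splitting a term F_k into F_{k−1} + F_{k−2} (when neither is already used) reaches every representation.
69 = 55+13+1 = 55+8+5+1 = 34+21+13+1 = 55+8+3+2+1 = … (2 more), for 6 in all.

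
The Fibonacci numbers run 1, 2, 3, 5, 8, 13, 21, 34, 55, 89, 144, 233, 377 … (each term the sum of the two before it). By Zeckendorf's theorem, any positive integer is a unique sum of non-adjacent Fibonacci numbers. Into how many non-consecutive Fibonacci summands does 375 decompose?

6

Greedy algorithm:
largest Fibonacci ≤ 375 is 233; 375 − 233 = 142
largest Fibonacci ≤ 142 is 89; 142 − 89 = 53
largest Fibonacci ≤ 53 is 34; 53 − 34 = 19
largest Fibonacci ≤ 19 is 13; 19 − 13 = 6
largest Fibonacci ≤ 6 is 5; 6 − 5 = 1
largest Fibonacci ≤ 1 is 1; 1 − 1 = 0
375 = 233 + 89 + 34 + 13 + 5 + 1, which has 6 terms.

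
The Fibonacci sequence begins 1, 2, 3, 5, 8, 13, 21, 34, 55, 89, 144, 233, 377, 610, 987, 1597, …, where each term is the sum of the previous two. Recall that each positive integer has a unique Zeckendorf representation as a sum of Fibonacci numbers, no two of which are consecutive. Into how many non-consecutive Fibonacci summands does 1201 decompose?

5

987 ≤ 1201 < 1597, so take 987; remainder 214
144 ≤ 214 < 233, so take 144; remainder 70
55 ≤ 70 < 89, so take 55; remainder 15
13 ≤ 15 < 21, so take 13; remainder 2
2 ≤ 2 < 3, so take 2; remainder 0
1201 = 987 + 144 + 55 + 13 + 2, which has 5 terms.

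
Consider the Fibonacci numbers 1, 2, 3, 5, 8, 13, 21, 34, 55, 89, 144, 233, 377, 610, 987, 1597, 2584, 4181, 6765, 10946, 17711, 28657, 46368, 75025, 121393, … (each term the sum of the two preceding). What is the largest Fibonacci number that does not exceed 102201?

75025 ≤ 102201 < 121393, so the largest Fibonacci number not exceeding 102201 is 75025.

75025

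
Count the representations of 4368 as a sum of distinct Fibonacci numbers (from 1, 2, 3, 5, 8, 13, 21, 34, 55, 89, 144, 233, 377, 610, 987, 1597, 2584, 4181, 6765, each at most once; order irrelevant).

4368 = 4181+144+34+8+1 = 4181+144+34+5+3+1 = 4181+144+21+13+8+1 = 4181+89+55+34+8+1 = … (28 more), for 32 in all.

32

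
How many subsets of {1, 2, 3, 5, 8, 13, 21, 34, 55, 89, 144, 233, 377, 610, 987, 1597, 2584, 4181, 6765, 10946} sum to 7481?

39

Each representation comes from the Zeckendorf form by replacing some F_k with F_{k−1} + F_{k−2} where possible.
7481 = 6765+610+89+13+3+1 = 6765+610+89+8+5+3+1 = 6765+610+55+34+13+3+1 = 6765+377+233+89+13+3+1 = … (35 more), for 39 in all.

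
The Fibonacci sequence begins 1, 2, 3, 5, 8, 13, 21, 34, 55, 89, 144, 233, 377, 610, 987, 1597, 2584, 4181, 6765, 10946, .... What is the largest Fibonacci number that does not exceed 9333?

6765 ≤ 9333 < 10946, so the largest Fibonacci number not exceeding 9333 is 6765.

6765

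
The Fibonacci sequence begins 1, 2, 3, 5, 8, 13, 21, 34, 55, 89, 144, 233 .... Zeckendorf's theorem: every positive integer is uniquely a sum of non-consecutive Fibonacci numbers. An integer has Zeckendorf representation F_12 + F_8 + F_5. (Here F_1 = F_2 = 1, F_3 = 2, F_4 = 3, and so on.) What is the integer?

F_12 + F_8 + F_5 = 144 + 21 + 5 = 170.

170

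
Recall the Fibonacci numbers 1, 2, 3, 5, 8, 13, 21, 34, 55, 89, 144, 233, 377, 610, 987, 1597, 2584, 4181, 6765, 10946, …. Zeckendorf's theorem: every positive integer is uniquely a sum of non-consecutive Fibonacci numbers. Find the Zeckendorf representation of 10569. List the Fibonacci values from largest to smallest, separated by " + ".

6765 + 2584 + 987 + 233

10569: greatest Fibonacci not exceeding it is 6765, leaving 3804
3804: greatest Fibonacci not exceeding it is 2584, leaving 1220
1220: greatest Fibonacci not exceeding it is 987, leaving 233
233: greatest Fibonacci not exceeding it is 233, leaving 0
So 10569 = 6765 + 2584 + 987 + 233, with no two terms consecutive in the sequence.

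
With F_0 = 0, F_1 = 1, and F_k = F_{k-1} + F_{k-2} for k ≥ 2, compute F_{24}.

Iterating the recurrence up to F_{16} = 987 and F_{15} = 610:
F_{17} = F_{16} + F_{15} = 987 + 610 = 1597
F_{18} = F_{17} + F_{16} = 1597 + 987 = 2584
F_{19} = F_{18} + F_{17} = 2584 + 1597 = 4181
F_{20} = F_{19} + F_{18} = 4181 + 2584 = 6765
F_{21} = F_{20} + F_{19} = 6765 + 4181 = 10946
F_{22} = F_{21} + F_{20} = 10946 + 6765 = 17711
F_{23} = F_{22} + F_{21} = 17711 + 10946 = 28657
F_{24} = F_{23} + F_{22} = 28657 + 17711 = 46368

46368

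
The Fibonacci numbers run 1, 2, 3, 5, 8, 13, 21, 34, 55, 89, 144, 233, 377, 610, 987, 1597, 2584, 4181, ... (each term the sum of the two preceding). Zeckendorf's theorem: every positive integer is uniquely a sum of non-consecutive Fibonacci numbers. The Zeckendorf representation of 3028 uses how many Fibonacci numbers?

largest Fibonacci ≤ 3028 is 2584; 3028 − 2584 = 444
largest Fibonacci ≤ 444 is 377; 444 − 377 = 67
largest Fibonacci ≤ 67 is 55; 67 − 55 = 12
largest Fibonacci ≤ 12 is 8; 12 − 8 = 4
largest Fibonacci ≤ 4 is 3; 4 − 3 = 1
largest Fibonacci ≤ 1 is 1; 1 − 1 = 0
3028 = 2584 + 377 + 55 + 8 + 3 + 1, which has 6 terms.

6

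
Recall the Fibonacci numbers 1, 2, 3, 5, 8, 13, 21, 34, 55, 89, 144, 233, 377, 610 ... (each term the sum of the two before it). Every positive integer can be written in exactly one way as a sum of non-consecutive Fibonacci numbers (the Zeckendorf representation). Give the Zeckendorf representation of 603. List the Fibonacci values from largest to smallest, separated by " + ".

377 + 144 + 55 + 21 + 5 + 1

Repeatedly subtract the largest Fibonacci number that fits:
377 ≤ 603 < 610, so take 377; remainder 226
144 ≤ 226 < 233, so take 144; remainder 82
55 ≤ 82 < 89, so take 55; remainder 27
21 ≤ 27 < 34, so take 21; remainder 6
5 ≤ 6 < 8, so take 5; remainder 1
1 ≤ 1 < 2, so take 1; remainder 0
So 603 = 377 + 144 + 55 + 21 + 5 + 1, with no two terms consecutive in the sequence.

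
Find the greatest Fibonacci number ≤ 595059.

514229 ≤ 595059 < 832040, so the largest Fibonacci number not exceeding 595059 is 514229.

514229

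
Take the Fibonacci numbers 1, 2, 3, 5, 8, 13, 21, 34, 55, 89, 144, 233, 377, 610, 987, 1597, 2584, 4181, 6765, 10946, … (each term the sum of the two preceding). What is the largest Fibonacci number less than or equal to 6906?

6765 ≤ 6906 < 10946, so the largest Fibonacci number not exceeding 6906 is 6765.

6765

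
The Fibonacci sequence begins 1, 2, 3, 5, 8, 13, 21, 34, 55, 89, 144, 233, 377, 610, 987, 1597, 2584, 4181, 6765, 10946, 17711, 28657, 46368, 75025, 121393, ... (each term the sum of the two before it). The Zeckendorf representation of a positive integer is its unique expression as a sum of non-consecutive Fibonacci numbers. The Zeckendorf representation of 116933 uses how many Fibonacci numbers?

8

Greedy algorithm:
largest Fibonacci ≤ 116933 is 75025; 116933 − 75025 = 41908
largest Fibonacci ≤ 41908 is 28657; 41908 − 28657 = 13251
largest Fibonacci ≤ 13251 is 10946; 13251 − 10946 = 2305
largest Fibonacci ≤ 2305 is 1597; 2305 − 1597 = 708
largest Fibonacci ≤ 708 is 610; 708 − 610 = 98
largest Fibonacci ≤ 98 is 89; 98 − 89 = 9
largest Fibonacci ≤ 9 is 8; 9 − 8 = 1
largest Fibonacci ≤ 1 is 1; 1 − 1 = 0
116933 = 75025 + 28657 + 10946 + 1597 + 610 + 89 + 8 + 1, which has 8 terms.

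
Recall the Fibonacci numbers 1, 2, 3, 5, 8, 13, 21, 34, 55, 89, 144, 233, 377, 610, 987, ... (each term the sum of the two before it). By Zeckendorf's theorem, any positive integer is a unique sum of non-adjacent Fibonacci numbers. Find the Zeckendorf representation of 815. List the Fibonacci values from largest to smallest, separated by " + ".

Greedy algorithm:
take 610 (≤ 815); 815 − 610 = 205
take 144 (≤ 205); 205 − 144 = 61
take 55 (≤ 61); 61 − 55 = 6
take 5 (≤ 6); 6 − 5 = 1
take 1 (≤ 1); 1 − 1 = 0
So 815 = 610 + 144 + 55 + 5 + 1, with no two terms consecutive in the sequence.

610 + 144 + 55 + 5 + 1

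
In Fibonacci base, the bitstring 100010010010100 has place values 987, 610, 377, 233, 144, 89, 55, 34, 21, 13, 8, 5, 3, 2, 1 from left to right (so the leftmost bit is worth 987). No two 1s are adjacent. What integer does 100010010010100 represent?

Summing the place values of the 1 bits: 987 + 144 + 34 + 8 + 3 = 1176.

1176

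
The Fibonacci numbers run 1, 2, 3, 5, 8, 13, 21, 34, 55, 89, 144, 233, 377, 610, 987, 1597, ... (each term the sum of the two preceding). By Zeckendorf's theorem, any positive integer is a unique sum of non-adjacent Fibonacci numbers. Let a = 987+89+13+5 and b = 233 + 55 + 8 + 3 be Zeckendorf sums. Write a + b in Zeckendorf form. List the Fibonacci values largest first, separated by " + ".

The two numbers are 1094 and 299, so their sum is 1393.
take 987 (≤ 1393); 1393 − 987 = 406
take 377 (≤ 406); 406 − 377 = 29
take 21 (≤ 29); 29 − 21 = 8
take 8 (≤ 8); 8 − 8 = 0

987 + 377 + 21 + 8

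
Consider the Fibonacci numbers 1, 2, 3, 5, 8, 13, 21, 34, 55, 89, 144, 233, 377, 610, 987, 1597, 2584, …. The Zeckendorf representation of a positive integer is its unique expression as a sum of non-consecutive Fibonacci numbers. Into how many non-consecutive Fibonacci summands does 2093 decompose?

6

2093 − 1597 = 496
496 − 377 = 119
119 − 89 = 30
30 − 21 = 9
9 − 8 = 1
1 − 1 = 0
2093 = 1597 + 377 + 89 + 21 + 8 + 1, which has 6 terms.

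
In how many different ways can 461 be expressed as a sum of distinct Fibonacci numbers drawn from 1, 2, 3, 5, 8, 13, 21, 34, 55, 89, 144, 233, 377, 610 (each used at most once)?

16

Each representation comes from the Zeckendorf form by replacing some F_k with F_{k−1} + F_{k−2} where possible.
461 = 377+55+21+8 = 377+55+21+5+3 = 233+144+55+21+8 = … (13 more), for 16 in all.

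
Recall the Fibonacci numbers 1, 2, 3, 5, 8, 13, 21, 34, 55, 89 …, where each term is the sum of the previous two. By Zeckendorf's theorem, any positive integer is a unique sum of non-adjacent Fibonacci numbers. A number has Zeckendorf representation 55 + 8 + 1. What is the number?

55 + 8 + 1 = 64.

64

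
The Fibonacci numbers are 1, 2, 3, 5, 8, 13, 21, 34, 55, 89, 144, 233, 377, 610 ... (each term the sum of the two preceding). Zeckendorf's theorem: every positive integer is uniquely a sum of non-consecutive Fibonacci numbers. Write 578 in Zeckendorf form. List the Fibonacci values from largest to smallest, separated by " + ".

take 377 (≤ 578); 578 − 377 = 201
take 144 (≤ 201); 201 − 144 = 57
take 55 (≤ 57); 57 − 55 = 2
take 2 (≤ 2); 2 − 2 = 0
So 578 = 377 + 144 + 55 + 2, with no two terms consecutive in the sequence.

377 + 144 + 55 + 2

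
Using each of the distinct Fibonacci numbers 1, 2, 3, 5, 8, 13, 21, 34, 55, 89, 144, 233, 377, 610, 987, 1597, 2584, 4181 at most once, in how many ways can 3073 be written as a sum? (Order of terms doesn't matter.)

3073 = 2584+377+89+21+2 = 2584+377+89+13+8+2 = 2584+377+55+34+21+2 = … (27 more), for 30 in all.

30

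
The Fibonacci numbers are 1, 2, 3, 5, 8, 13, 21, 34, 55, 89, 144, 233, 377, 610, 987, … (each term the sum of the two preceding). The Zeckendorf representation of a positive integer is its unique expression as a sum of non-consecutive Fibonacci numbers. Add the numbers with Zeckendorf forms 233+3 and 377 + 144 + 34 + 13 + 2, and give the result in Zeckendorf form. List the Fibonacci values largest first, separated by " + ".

The two numbers are 236 and 570, so their sum is 806.
largest Fibonacci ≤ 806 is 610; 806 − 610 = 196
largest Fibonacci ≤ 196 is 144; 196 − 144 = 52
largest Fibonacci ≤ 52 is 34; 52 − 34 = 18
largest Fibonacci ≤ 18 is 13; 18 − 13 = 5
largest Fibonacci ≤ 5 is 5; 5 − 5 = 0

610 + 144 + 34 + 13 + 5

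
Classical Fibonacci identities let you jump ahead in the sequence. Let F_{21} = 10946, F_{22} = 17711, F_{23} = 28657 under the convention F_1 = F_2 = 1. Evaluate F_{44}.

By the addition formula F_{m+n} = F_m F_{n+1} + F_{m−1} F_n with m=22, n=22: F_{44} = 17711·28657 + 10946·17711 = 507544127 + 193864606 = 701408733.

701408733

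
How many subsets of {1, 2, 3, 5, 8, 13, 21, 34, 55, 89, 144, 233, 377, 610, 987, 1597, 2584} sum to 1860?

24

Each representation comes from the Zeckendorf form by replacing some F_k with F_{k−1} + F_{k−2} where possible.
1860 = 1597+233+21+8+1 = 1597+233+21+5+3+1 = 1597+144+89+21+8+1 = … (21 more), for 24 in all.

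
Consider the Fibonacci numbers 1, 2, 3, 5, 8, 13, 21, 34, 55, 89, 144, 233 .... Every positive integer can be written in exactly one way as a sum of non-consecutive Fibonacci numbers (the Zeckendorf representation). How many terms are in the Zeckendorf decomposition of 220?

3

largest Fibonacci ≤ 220 is 144; 220 − 144 = 76
largest Fibonacci ≤ 76 is 55; 76 − 55 = 21
largest Fibonacci ≤ 21 is 21; 21 − 21 = 0
220 = 144 + 55 + 21, which has 3 terms.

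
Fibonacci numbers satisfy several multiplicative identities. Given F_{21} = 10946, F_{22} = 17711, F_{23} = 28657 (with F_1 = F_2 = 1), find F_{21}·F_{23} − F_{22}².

10946·28657 − 17711² = 313679522 − 313679521 = 1. (Cassini's identity: F_{k−1}F_{k+1} − F_k² = (−1)^k.)

1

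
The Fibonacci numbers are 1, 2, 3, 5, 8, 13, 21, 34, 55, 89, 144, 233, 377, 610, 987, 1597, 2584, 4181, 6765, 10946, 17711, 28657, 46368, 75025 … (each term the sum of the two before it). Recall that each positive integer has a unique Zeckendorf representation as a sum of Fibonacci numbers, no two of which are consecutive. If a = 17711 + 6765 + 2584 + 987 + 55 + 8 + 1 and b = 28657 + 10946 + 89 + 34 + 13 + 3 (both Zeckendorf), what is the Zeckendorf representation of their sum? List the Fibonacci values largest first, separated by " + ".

The two numbers are 28111 and 39742, so their sum is 67853.
67853 − 46368 = 21485
21485 − 17711 = 3774
3774 − 2584 = 1190
1190 − 987 = 203
203 − 144 = 59
59 − 55 = 4
4 − 3 = 1
1 − 1 = 0

46368 + 17711 + 2584 + 987 + 144 + 55 + 3 + 1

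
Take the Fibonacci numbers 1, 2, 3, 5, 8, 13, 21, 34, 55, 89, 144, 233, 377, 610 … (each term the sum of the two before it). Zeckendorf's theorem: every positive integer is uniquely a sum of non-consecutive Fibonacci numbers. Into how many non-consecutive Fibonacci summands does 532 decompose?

4

Repeatedly subtract the largest Fibonacci number that fits:
largest Fibonacci ≤ 532 is 377; 532 − 377 = 155
largest Fibonacci ≤ 155 is 144; 155 − 144 = 11
largest Fibonacci ≤ 11 is 8; 11 − 8 = 3
largest Fibonacci ≤ 3 is 3; 3 − 3 = 0
532 = 377 + 144 + 8 + 3, which has 4 terms.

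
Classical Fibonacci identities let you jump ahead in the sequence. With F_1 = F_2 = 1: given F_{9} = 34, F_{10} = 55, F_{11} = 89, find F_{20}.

6765

By the addition formula F_{m+n} = F_m F_{n+1} + F_{m−1} F_n with m=11, n=9: F_{20} = 89·55 + 55·34 = 4895 + 1870 = 6765.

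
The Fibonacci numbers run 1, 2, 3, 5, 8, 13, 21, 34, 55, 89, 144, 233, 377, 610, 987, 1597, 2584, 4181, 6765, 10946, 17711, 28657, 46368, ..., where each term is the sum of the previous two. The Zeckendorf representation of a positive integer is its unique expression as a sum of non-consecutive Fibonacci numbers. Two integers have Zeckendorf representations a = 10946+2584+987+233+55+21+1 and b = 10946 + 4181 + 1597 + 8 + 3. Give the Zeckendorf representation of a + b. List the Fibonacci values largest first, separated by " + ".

28657 + 2584 + 233 + 55 + 21 + 8 + 3 + 1

The two numbers are 14827 and 16735, so their sum is 31562.
Greedily peel off the largest Fibonacci term at each step:
31562: greatest Fibonacci not exceeding it is 28657, leaving 2905
2905: greatest Fibonacci not exceeding it is 2584, leaving 321
321: greatest Fibonacci not exceeding it is 233, leaving 88
88: greatest Fibonacci not exceeding it is 55, leaving 33
33: greatest Fibonacci not exceeding it is 21, leaving 12
12: greatest Fibonacci not exceeding it is 8, leaving 4
4: greatest Fibonacci not exceeding it is 3, leaving 1
1: greatest Fibonacci not exceeding it is 1, leaving 0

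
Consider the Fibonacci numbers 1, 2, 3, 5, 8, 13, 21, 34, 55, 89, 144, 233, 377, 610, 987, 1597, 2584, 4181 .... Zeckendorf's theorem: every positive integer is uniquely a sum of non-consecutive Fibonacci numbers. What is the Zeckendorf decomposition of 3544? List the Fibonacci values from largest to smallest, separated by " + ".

3544: greatest Fibonacci not exceeding it is 2584, leaving 960
960: greatest Fibonacci not exceeding it is 610, leaving 350
350: greatest Fibonacci not exceeding it is 233, leaving 117
117: greatest Fibonacci not exceeding it is 89, leaving 28
28: greatest Fibonacci not exceeding it is 21, leaving 7
7: greatest Fibonacci not exceeding it is 5, leaving 2
2: greatest Fibonacci not exceeding it is 2, leaving 0
So 3544 = 2584 + 610 + 233 + 89 + 21 + 5 + 2, with no two terms consecutive in the sequence.

2584 + 610 + 233 + 89 + 21 + 5 + 2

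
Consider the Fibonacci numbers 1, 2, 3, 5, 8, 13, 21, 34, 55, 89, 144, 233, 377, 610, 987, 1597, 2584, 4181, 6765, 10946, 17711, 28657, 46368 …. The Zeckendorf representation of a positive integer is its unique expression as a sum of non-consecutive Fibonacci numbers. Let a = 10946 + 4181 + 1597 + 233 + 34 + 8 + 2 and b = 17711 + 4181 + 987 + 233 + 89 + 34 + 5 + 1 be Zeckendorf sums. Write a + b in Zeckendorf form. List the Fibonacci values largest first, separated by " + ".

28657 + 10946 + 610 + 21 + 8

The two numbers are 17001 and 23241, so their sum is 40242.
Greedy algorithm:
subtract 28657 from 40242: 11585 remains
subtract 10946 from 11585: 639 remains
subtract 610 from 639: 29 remains
subtract 21 from 29: 8 remains
subtract 8 from 8: 0 remains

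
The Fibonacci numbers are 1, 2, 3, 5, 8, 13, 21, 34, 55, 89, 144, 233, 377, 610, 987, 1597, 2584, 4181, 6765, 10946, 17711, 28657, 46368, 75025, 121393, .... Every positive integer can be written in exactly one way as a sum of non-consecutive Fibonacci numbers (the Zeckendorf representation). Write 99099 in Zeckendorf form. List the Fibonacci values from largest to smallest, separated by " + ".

75025 + 17711 + 4181 + 1597 + 377 + 144 + 55 + 8 + 1

take 75025 (≤ 99099); 99099 − 75025 = 24074
take 17711 (≤ 24074); 24074 − 17711 = 6363
take 4181 (≤ 6363); 6363 − 4181 = 2182
take 1597 (≤ 2182); 2182 − 1597 = 585
take 377 (≤ 585); 585 − 377 = 208
take 144 (≤ 208); 208 − 144 = 64
take 55 (≤ 64); 64 − 55 = 9
take 8 (≤ 9); 9 − 8 = 1
take 1 (≤ 1); 1 − 1 = 0
So 99099 = 75025 + 17711 + 4181 + 1597 + 377 + 144 + 55 + 8 + 1, with no two terms consecutive in the sequence.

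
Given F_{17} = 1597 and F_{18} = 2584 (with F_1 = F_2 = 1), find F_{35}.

By F_{2k+1} = F_k² + F_{k+1}²: F_{35} = 1597² + 2584² = 2550409 + 6677056 = 9227465.

9227465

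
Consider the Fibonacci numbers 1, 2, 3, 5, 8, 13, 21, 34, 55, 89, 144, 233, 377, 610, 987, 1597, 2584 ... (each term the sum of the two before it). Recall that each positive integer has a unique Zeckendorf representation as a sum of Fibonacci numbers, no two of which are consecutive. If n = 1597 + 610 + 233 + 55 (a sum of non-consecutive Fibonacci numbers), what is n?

2495

1597 + 610 + 233 + 55 = 2495.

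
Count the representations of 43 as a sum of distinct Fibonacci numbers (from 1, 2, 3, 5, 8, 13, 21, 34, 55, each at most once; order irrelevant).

4

Starting from the Zeckendorf form and repeatedly splitting a term F_k into F_{k−1} + F_{k−2} (when neither is already used) reaches every representation.
43 = 34+8+1 = 34+5+3+1 = 21+13+8+1 = 21+13+5+3+1 — 4 representations.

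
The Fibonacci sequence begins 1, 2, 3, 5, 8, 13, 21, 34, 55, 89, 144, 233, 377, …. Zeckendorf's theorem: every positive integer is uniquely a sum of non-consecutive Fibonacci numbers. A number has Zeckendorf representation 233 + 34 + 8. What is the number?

233 + 34 + 8 = 275.

275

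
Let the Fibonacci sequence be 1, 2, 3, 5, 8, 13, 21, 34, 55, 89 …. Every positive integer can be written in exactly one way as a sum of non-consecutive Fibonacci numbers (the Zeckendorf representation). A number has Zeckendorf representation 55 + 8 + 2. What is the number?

65

55 + 8 + 2 = 65.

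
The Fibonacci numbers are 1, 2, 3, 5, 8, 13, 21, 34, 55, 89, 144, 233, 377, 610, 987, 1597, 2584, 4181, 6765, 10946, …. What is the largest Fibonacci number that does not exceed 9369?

6765 ≤ 9369 < 10946, so the largest Fibonacci number not exceeding 9369 is 6765.

6765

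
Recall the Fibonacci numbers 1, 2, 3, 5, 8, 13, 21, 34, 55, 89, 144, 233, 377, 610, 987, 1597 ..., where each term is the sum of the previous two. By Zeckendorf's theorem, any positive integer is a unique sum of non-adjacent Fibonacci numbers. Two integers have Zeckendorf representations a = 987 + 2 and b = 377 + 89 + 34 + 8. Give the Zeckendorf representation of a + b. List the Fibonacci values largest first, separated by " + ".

987 + 377 + 89 + 34 + 8 + 2

The two numbers are 989 and 508, so their sum is 1497.
Greedy algorithm:
take 987 (≤ 1497); 1497 − 987 = 510
take 377 (≤ 510); 510 − 377 = 133
take 89 (≤ 133); 133 − 89 = 44
take 34 (≤ 44); 44 − 34 = 10
take 8 (≤ 10); 10 − 8 = 2
take 2 (≤ 2); 2 − 2 = 0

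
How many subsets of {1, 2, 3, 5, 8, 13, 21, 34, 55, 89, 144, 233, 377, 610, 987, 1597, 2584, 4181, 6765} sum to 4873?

48

4873 = 4181+610+55+21+5+1 = 4181+610+55+21+3+2+1 = 4181+610+55+13+8+5+1 = 4181+377+233+55+21+5+1 = 4181+610+55+13+8+3+2+1 = … (43 more), for 48 in all.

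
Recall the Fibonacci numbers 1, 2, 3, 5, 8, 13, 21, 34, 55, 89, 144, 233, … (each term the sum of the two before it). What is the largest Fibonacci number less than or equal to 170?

144 ≤ 170 < 233, so the largest Fibonacci number not exceeding 170 is 144.

144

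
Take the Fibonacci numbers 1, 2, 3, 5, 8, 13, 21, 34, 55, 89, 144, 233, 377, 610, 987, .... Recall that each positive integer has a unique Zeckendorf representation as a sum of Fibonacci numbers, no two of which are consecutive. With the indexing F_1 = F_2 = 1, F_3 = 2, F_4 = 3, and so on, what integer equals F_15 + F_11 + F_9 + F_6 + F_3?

F_15 + F_11 + F_9 + F_6 + F_3 = 610 + 89 + 34 + 8 + 2 = 743.

743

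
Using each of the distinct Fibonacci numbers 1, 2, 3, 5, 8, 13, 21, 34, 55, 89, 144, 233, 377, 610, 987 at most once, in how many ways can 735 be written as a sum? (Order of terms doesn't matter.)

12

Starting from the Zeckendorf form and repeatedly splitting a term F_k into F_{k−1} + F_{k−2} (when neither is already used) reaches every representation.
735 = 610+89+34+2 = 610+89+21+13+2 = 377+233+89+34+2 = 610+89+21+8+5+2 = 610+55+34+21+13+2 = … (7 more), for 12 in all.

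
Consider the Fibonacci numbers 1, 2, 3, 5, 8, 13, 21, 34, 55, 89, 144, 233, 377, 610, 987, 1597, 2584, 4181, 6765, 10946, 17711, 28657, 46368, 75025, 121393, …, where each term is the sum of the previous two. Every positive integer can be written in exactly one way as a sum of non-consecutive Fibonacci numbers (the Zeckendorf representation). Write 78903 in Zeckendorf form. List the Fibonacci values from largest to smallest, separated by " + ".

subtract 75025 from 78903: 3878 remains
subtract 2584 from 3878: 1294 remains
subtract 987 from 1294: 307 remains
subtract 233 from 307: 74 remains
subtract 55 from 74: 19 remains
subtract 13 from 19: 6 remains
subtract 5 from 6: 1 remains
subtract 1 from 1: 0 remains
So 78903 = 75025 + 2584 + 987 + 233 + 55 + 13 + 5 + 1, with no two terms consecutive in the sequence.

75025 + 2584 + 987 + 233 + 55 + 13 + 5 + 1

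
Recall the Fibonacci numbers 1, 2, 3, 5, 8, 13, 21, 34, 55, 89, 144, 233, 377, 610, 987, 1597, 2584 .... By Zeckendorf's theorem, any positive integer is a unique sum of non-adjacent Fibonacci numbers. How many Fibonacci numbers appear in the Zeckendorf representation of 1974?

1974 − 1597 = 377
377 − 377 = 0
1974 = 1597 + 377, which has 2 terms.

2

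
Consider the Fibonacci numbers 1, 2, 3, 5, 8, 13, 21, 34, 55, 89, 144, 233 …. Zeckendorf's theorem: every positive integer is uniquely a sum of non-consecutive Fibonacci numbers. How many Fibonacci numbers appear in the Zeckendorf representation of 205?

4

subtract 144 from 205: 61 remains
subtract 55 from 61: 6 remains
subtract 5 from 6: 1 remains
subtract 1 from 1: 0 remains
205 = 144 + 55 + 5 + 1, which has 4 terms.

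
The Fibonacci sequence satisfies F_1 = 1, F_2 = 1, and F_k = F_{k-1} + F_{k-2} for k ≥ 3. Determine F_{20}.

6765

Iterating the recurrence up to F_{14} = 377 and F_{13} = 233:
F_{15} = F_{14} + F_{13} = 377 + 233 = 610
F_{16} = F_{15} + F_{14} = 610 + 377 = 987
F_{17} = F_{16} + F_{15} = 987 + 610 = 1597
F_{18} = F_{17} + F_{16} = 1597 + 987 = 2584
F_{19} = F_{18} + F_{17} = 2584 + 1597 = 4181
F_{20} = F_{19} + F_{18} = 4181 + 2584 = 6765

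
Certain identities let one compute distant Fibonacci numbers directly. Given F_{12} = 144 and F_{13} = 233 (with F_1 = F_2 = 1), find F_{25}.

75025

By F_{2k+1} = F_k² + F_{k+1}²: F_{25} = 144² + 233² = 20736 + 54289 = 75025.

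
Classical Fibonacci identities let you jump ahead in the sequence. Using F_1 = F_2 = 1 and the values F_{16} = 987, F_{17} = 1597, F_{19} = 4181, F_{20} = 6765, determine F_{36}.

14930352

By the addition formula F_{m+n} = F_m F_{n+1} + F_{m−1} F_n with m=20, n=16: F_{36} = 6765·1597 + 4181·987 = 10803705 + 4126647 = 14930352.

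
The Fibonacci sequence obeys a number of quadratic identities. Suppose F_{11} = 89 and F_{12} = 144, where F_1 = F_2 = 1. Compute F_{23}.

28657

By F_{2k+1} = F_k² + F_{k+1}²: F_{23} = 89² + 144² = 7921 + 20736 = 28657.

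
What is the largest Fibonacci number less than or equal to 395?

377

377 ≤ 395 < 610, so the largest Fibonacci number not exceeding 395 is 377.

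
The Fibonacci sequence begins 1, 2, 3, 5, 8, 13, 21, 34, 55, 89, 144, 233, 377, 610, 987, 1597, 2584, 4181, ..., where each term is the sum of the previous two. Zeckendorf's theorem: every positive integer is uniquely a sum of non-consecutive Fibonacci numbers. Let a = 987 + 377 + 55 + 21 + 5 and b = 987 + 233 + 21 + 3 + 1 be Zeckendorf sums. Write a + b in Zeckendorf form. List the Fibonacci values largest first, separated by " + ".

The two numbers are 1445 and 1245, so their sum is 2690.
2690 − 2584 = 106
106 − 89 = 17
17 − 13 = 4
4 − 3 = 1
1 − 1 = 0

2584 + 89 + 13 + 3 + 1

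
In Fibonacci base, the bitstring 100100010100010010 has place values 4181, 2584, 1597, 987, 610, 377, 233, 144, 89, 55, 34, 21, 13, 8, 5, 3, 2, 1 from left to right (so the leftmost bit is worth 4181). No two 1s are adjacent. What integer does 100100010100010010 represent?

5377

Summing the place values of the 1 bits: 4181 + 987 + 144 + 55 + 8 + 2 = 5377.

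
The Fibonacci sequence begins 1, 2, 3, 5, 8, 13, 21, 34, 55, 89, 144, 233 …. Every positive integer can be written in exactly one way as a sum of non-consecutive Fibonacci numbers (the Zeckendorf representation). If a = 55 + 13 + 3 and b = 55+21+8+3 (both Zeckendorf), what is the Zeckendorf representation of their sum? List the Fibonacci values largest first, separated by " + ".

The two numbers are 71 and 87, so their sum is 158.
158 − 144 = 14
14 − 13 = 1
1 − 1 = 0

144 + 13 + 1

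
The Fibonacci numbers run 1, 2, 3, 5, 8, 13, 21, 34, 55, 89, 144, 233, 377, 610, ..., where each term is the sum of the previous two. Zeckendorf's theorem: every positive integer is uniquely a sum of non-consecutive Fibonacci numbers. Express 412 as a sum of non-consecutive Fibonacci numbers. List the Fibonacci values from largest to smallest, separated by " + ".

412 − 377 = 35
35 − 34 = 1
1 − 1 = 0
So 412 = 377 + 34 + 1, with no two terms consecutive in the sequence.

377 + 34 + 1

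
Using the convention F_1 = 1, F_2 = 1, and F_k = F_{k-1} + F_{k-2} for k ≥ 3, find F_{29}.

514229

Iterating the recurrence up to F_{23} = 28657 and F_{22} = 17711:
F_{24} = F_{23} + F_{22} = 28657 + 17711 = 46368
F_{25} = F_{24} + F_{23} = 46368 + 28657 = 75025
F_{26} = F_{25} + F_{24} = 75025 + 46368 = 121393
F_{27} = F_{26} + F_{25} = 121393 + 75025 = 196418
F_{28} = F_{27} + F_{26} = 196418 + 121393 = 317811
F_{29} = F_{28} + F_{27} = 317811 + 196418 = 514229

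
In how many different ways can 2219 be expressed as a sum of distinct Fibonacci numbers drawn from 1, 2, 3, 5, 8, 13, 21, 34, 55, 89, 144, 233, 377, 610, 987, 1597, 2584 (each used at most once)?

Starting from the Zeckendorf form and repeatedly splitting a term F_k into F_{k−1} + F_{k−2} (when neither is already used) reaches every representation.
2219 = 1597+610+8+3+1 = 1597+377+233+8+3+1 = 1597+377+144+89+8+3+1 = … (6 more), for 9 in all.

9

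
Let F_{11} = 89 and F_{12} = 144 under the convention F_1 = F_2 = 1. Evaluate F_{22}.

By the doubling identity F_{2k} = F_k(2F_{k+1} − F_k): F_{22} = 89·(2·144 − 89) = 89·199 = 17711.

17711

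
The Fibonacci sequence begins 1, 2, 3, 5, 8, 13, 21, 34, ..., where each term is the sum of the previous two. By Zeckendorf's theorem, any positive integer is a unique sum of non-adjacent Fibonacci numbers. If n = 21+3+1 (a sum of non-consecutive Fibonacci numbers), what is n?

21+3+1 = 25.

25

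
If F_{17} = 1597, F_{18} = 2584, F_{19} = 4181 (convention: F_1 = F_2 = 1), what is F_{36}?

By the addition formula F_{m+n} = F_m F_{n+1} + F_{m−1} F_n with m=18, n=18: F_{36} = 2584·4181 + 1597·2584 = 10803704 + 4126648 = 14930352.

14930352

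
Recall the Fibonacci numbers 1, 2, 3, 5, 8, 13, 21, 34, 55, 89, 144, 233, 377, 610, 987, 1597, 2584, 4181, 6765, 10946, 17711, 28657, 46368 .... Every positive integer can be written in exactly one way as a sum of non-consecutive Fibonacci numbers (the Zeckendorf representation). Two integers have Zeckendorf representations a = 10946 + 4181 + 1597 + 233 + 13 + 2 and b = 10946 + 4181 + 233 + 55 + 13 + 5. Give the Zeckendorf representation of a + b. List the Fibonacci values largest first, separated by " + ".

28657 + 2584 + 987 + 144 + 21 + 8 + 3 + 1

The two numbers are 16972 and 15433, so their sum is 32405.
take 28657 (≤ 32405); 32405 − 28657 = 3748
take 2584 (≤ 3748); 3748 − 2584 = 1164
take 987 (≤ 1164); 1164 − 987 = 177
take 144 (≤ 177); 177 − 144 = 33
take 21 (≤ 33); 33 − 21 = 12
take 8 (≤ 12); 12 − 8 = 4
take 3 (≤ 4); 4 − 3 = 1
take 1 (≤ 1); 1 − 1 = 0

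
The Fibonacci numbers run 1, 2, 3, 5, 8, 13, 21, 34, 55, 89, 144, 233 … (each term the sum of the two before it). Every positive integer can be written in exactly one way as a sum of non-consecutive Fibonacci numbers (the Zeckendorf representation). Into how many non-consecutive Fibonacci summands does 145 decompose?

Repeatedly subtract the largest Fibonacci number that fits:
largest Fibonacci ≤ 145 is 144; 145 − 144 = 1
largest Fibonacci ≤ 1 is 1; 1 − 1 = 0
145 = 144 + 1, which has 2 terms.

2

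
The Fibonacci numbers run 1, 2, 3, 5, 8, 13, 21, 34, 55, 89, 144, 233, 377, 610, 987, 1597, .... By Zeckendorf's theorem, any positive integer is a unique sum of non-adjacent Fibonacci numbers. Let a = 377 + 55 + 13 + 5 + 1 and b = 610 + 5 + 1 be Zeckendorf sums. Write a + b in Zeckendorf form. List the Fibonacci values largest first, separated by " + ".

987 + 55 + 21 + 3 + 1

The two numbers are 451 and 616, so their sum is 1067.
subtract 987 from 1067: 80 remains
subtract 55 from 80: 25 remains
subtract 21 from 25: 4 remains
subtract 3 from 4: 1 remains
subtract 1 from 1: 0 remains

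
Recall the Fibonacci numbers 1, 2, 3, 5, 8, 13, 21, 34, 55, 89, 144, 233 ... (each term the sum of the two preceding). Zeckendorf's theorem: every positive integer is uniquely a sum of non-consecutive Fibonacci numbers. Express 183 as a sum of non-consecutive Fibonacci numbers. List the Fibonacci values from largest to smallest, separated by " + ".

largest Fibonacci ≤ 183 is 144; 183 − 144 = 39
largest Fibonacci ≤ 39 is 34; 39 − 34 = 5
largest Fibonacci ≤ 5 is 5; 5 − 5 = 0
So 183 = 144 + 34 + 5, with no two terms consecutive in the sequence.

144 + 34 + 5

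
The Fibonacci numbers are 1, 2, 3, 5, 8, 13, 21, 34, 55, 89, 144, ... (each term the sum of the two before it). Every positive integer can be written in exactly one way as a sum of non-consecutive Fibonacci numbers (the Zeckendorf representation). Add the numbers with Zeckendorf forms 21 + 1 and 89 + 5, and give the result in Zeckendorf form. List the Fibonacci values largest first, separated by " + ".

89 + 21 + 5 + 1

The two numbers are 22 and 94, so their sum is 116.
89 ≤ 116 < 144, so take 89; remainder 27
21 ≤ 27 < 34, so take 21; remainder 6
5 ≤ 6 < 8, so take 5; remainder 1
1 ≤ 1 < 2, so take 1; remainder 0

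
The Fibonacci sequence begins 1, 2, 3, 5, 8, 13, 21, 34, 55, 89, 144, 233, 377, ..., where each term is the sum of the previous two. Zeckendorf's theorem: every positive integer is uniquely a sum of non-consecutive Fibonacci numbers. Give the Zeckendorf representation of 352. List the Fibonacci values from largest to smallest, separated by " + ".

233 + 89 + 21 + 8 + 1

Greedily peel off the largest Fibonacci term at each step:
352 − 233 = 119
119 − 89 = 30
30 − 21 = 9
9 − 8 = 1
1 − 1 = 0
So 352 = 233 + 89 + 21 + 8 + 1, with no two terms consecutive in the sequence.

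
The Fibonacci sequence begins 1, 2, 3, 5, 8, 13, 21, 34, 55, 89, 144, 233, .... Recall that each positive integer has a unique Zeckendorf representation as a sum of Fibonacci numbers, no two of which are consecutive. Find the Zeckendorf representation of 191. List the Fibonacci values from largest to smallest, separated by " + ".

largest Fibonacci ≤ 191 is 144; 191 − 144 = 47
largest Fibonacci ≤ 47 is 34; 47 − 34 = 13
largest Fibonacci ≤ 13 is 13; 13 − 13 = 0
So 191 = 144 + 34 + 13, with no two terms consecutive in the sequence.

144 + 34 + 13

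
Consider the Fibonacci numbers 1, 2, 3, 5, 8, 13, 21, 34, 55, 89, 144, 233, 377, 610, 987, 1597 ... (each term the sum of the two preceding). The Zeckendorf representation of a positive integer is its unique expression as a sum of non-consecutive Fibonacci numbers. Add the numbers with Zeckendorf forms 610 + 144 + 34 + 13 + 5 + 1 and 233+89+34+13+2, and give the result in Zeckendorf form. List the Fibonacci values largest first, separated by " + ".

The two numbers are 807 and 371, so their sum is 1178.
take 987 (≤ 1178); 1178 − 987 = 191
take 144 (≤ 191); 191 − 144 = 47
take 34 (≤ 47); 47 − 34 = 13
take 13 (≤ 13); 13 − 13 = 0

987 + 144 + 34 + 13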